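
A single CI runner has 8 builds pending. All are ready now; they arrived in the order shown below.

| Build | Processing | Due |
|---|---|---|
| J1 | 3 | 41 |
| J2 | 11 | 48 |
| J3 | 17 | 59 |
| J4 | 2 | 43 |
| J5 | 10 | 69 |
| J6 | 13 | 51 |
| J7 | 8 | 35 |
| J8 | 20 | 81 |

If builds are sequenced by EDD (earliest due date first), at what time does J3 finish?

EDD (increasing due date): J7 J1 J4 J2 J6 J3 J5 J8.
J7: 0→8
J1: 8→11
J4: 11→13
J2: 13→24
J6: 24→37
J3: 37→54

54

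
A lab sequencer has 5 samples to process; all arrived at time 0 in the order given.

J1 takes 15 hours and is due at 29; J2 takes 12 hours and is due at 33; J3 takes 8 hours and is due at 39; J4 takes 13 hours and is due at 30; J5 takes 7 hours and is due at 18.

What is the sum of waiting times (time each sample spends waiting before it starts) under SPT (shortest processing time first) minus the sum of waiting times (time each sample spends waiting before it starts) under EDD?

SPT (increasing processing time): J5 J3 J2 J4 J1.
J5: waits 0, runs 0→7
J3: waits 7, runs 7→15
J2: waits 15, runs 15→27
J4: waits 27, runs 27→40
J1: waits 40, runs 40→55
Sum = 0+7+15+27+40 = 89.
EDD (increasing due date): J5 J1 J4 J2 J3.
J5: waits 0, runs 0→7
J1: waits 7, runs 7→22
J4: waits 22, runs 22→35
J2: waits 35, runs 35→47
J3: waits 47, runs 47→55
Sum = 0+7+22+35+47 = 111.
Difference = 89 − 111 = -22.

-22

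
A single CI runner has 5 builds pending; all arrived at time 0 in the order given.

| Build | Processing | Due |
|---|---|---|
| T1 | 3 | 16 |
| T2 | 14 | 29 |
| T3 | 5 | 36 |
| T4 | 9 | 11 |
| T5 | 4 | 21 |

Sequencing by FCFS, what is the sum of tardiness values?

FIFO (arrival order): T1 T2 T3 T4 T5.
T1: 0→3, due 16, tardiness 0
T2: 3→17, due 29, tardiness 0
T3: 17→22, due 36, tardiness 0
T4: 22→31, due 11, tardiness 20
T5: 31→35, due 21, tardiness 14
Sum = 0+0+0+20+14 = 34.

34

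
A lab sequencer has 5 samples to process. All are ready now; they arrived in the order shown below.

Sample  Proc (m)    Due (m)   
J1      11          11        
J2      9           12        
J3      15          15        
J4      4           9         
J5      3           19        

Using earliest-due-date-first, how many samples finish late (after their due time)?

EDD (increasing due date): J4 J1 J2 J3 J5.
J4: 0→4, due 9, tardiness 0
J1: 4→15, due 11, tardiness 4
J2: 15→24, due 12, tardiness 12
J3: 24→39, due 15, tardiness 24
J5: 39→42, due 19, tardiness 23
Late samples: 4.

4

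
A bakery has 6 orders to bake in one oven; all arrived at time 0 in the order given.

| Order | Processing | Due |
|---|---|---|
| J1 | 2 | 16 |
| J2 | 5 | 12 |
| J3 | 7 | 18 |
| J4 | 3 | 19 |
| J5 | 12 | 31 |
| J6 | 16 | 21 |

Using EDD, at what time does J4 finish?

EDD (increasing due date): J2 J1 J3 J4 J6 J5.
J2: 0→5
J1: 5→7
J3: 7→14
J4: 14→17

17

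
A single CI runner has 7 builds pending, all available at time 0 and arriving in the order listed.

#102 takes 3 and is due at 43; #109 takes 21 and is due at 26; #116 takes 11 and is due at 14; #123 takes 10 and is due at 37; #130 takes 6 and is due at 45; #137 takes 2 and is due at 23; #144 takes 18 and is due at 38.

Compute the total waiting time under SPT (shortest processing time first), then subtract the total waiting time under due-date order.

SPT (increasing processing time): #137 #102 #130 #123 #116 #144 #109.
#137: waits 0, runs 0→2
#102: waits 2, runs 2→5
#130: waits 5, runs 5→11
#123: waits 11, runs 11→21
#116: waits 21, runs 21→32
#144: waits 32, runs 32→50
#109: waits 50, runs 50→71
Sum = 0+2+5+11+21+32+50 = 121.
EDD (increasing due date): #116 #137 #109 #123 #144 #102 #130.
#116: waits 0, runs 0→11
#137: waits 11, runs 11→13
#109: waits 13, runs 13→34
#123: waits 34, runs 34→44
#144: waits 44, runs 44→62
#102: waits 62, runs 62→65
#130: waits 65, runs 65→71
Sum = 0+11+13+34+44+62+65 = 229.
Difference = 121 − 229 = -108.

-108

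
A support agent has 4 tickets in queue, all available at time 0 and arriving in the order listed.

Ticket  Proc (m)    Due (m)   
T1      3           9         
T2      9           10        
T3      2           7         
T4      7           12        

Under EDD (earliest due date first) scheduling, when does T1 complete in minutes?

5

EDD (increasing due date): T3 T1 T2 T4.
T3: 0→2
T1: 2→5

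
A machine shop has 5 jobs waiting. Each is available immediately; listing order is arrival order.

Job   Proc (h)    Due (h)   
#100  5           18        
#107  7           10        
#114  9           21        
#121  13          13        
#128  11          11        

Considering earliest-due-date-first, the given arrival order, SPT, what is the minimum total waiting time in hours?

EDD (increasing due date): #107 #128 #121 #100 #114.
#107: waits 0, runs 0→7
#128: waits 7, runs 7→18
#121: waits 18, runs 18→31
#100: waits 31, runs 31→36
#114: waits 36, runs 36→45
Sum = 0+7+18+31+36 = 92.
FIFO (arrival order): #100 #107 #114 #121 #128.
#100: waits 0, runs 0→5
#107: waits 5, runs 5→12
#114: waits 12, runs 12→21
#121: waits 21, runs 21→34
#128: waits 34, runs 34→45
Sum = 0+5+12+21+34 = 72.
SPT (increasing processing time): #100 #107 #114 #128 #121.
#100: waits 0, runs 0→5
#107: waits 5, runs 5→12
#114: waits 12, runs 12→21
#128: waits 21, runs 21→32
#121: waits 32, runs 32→45
Sum = 0+5+12+21+32 = 70.
EDD 92, FIFO 72, SPT 70 → minimum 70.

70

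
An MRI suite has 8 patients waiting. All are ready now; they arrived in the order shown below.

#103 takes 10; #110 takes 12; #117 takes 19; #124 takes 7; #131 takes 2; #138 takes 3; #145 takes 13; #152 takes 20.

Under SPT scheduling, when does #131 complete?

2

SPT (increasing processing time): #131 #138 #124 #103 #110 #145 #117 #152.
#131: 0→2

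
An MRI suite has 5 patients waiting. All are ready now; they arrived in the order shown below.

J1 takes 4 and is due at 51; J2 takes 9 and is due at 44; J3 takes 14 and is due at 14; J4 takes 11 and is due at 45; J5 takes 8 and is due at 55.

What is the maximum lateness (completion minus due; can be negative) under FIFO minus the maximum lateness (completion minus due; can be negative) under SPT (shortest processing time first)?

-19

FIFO (arrival order): J1 J2 J3 J4 J5.
J1: 0→4, due 51, lateness -47
J2: 4→13, due 44, lateness -31
J3: 13→27, due 14, lateness 13
J4: 27→38, due 45, lateness -7
J5: 38→46, due 55, lateness -9
Maximum = 13.
SPT (increasing processing time): J1 J5 J2 J4 J3.
J1: 0→4, due 51, lateness -47
J5: 4→12, due 55, lateness -43
J2: 12→21, due 44, lateness -23
J4: 21→32, due 45, lateness -13
J3: 32→46, due 14, lateness 32
Maximum = 32.
Difference = 13 − 32 = -19.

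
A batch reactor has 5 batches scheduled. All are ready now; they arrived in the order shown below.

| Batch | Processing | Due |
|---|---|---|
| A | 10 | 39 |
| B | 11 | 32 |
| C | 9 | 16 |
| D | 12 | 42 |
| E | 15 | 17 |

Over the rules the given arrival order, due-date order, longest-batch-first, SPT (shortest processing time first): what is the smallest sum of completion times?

FIFO (arrival order): A B C D E.
A: 0→10
B: 10→21
C: 21→30
D: 30→42
E: 42→57
Sum = 10+21+30+42+57 = 160.
EDD (increasing due date): C E B A D.
C: 0→9
E: 9→24
B: 24→35
A: 35→45
D: 45→57
Sum = 9+24+35+45+57 = 170.
LPT (decreasing processing time): E D B A C.
E: 0→15
D: 15→27
B: 27→38
A: 38→48
C: 48→57
Sum = 15+27+38+48+57 = 185.
SPT (increasing processing time): C A B D E.
C: 0→9
A: 9→19
B: 19→30
D: 30→42
E: 42→57
Sum = 9+19+30+42+57 = 157.
FIFO 160, EDD 170, LPT 185, SPT 157 → minimum 157.

157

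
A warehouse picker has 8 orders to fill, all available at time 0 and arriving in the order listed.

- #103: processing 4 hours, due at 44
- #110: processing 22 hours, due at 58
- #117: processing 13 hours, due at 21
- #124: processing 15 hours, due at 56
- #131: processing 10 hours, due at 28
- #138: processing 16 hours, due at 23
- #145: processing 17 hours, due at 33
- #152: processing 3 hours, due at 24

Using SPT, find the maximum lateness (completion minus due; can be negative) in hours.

45

SPT (increasing processing time): #152 #103 #131 #117 #124 #138 #145 #110.
#152: 0→3, due 24, lateness -21
#103: 3→7, due 44, lateness -37
#131: 7→17, due 28, lateness -11
#117: 17→30, due 21, lateness 9
#124: 30→45, due 56, lateness -11
#138: 45→61, due 23, lateness 38
#145: 61→78, due 33, lateness 45
#110: 78→100, due 58, lateness 42
Maximum = 45.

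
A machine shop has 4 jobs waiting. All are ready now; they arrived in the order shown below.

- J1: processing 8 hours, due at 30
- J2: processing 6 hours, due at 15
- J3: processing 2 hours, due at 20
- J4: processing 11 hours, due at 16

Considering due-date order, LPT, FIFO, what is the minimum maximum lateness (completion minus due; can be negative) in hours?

1

EDD (increasing due date): J2 J4 J3 J1.
J2: 0→6, due 15, lateness -9
J4: 6→17, due 16, lateness 1
J3: 17→19, due 20, lateness -1
J1: 19→27, due 30, lateness -3
Maximum = 1.
LPT (decreasing processing time): J4 J1 J2 J3.
J4: 0→11, due 16, lateness -5
J1: 11→19, due 30, lateness -11
J2: 19→25, due 15, lateness 10
J3: 25→27, due 20, lateness 7
Maximum = 10.
FIFO (arrival order): J1 J2 J3 J4.
J1: 0→8, due 30, lateness -22
J2: 8→14, due 15, lateness -1
J3: 14→16, due 20, lateness -4
J4: 16→27, due 16, lateness 11
Maximum = 11.
EDD 1, LPT 10, FIFO 11 → minimum 1.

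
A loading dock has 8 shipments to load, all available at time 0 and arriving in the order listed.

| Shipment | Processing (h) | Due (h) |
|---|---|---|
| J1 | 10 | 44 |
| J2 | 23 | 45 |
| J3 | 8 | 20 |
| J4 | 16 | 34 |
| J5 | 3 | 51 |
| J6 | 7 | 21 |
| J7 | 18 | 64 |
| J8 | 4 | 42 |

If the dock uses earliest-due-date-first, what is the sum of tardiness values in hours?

EDD (increasing due date): J3 J6 J4 J8 J1 J2 J5 J7.
J3: 0→8, due 20, tardiness 0
J6: 8→15, due 21, tardiness 0
J4: 15→31, due 34, tardiness 0
J8: 31→35, due 42, tardiness 0
J1: 35→45, due 44, tardiness 1
J2: 45→68, due 45, tardiness 23
J5: 68→71, due 51, tardiness 20
J7: 71→89, due 64, tardiness 25
Sum = 0+0+0+0+1+23+20+25 = 69.

69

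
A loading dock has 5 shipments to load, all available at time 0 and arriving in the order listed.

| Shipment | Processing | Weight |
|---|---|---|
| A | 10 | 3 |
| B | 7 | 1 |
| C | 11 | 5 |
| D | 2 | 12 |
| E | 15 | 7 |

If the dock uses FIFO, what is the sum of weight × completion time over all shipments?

862

FIFO (arrival order): A B C D E.
A: finishes 10, weight 3, w·C = 30
B: finishes 17, weight 1, w·C = 17
C: finishes 28, weight 5, w·C = 140
D: finishes 30, weight 12, w·C = 360
E: finishes 45, weight 7, w·C = 315
Sum = 30+17+140+360+315 = 862.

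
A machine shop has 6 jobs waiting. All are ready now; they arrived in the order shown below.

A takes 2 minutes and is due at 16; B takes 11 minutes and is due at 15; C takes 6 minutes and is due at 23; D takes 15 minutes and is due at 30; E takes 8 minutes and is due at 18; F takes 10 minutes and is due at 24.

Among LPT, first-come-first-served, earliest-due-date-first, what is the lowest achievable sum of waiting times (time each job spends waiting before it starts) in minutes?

109

LPT (decreasing processing time): D B F E C A.
D: waits 0, runs 0→15
B: waits 15, runs 15→26
F: waits 26, runs 26→36
E: waits 36, runs 36→44
C: waits 44, runs 44→50
A: waits 50, runs 50→52
Sum = 0+15+26+36+44+50 = 171.
FIFO (arrival order): A B C D E F.
A: waits 0, runs 0→2
B: waits 2, runs 2→13
C: waits 13, runs 13→19
D: waits 19, runs 19→34
E: waits 34, runs 34→42
F: waits 42, runs 42→52
Sum = 0+2+13+19+34+42 = 110.
EDD (increasing due date): B A E C F D.
B: waits 0, runs 0→11
A: waits 11, runs 11→13
E: waits 13, runs 13→21
C: waits 21, runs 21→27
F: waits 27, runs 27→37
D: waits 37, runs 37→52
Sum = 0+11+13+21+27+37 = 109.
LPT 171, FIFO 110, EDD 109 → minimum 109.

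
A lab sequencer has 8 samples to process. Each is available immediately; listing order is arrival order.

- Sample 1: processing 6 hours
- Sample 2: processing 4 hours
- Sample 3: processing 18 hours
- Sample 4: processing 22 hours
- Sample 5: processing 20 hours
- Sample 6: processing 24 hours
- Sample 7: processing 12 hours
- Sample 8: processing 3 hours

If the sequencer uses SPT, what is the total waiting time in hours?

SPT (increasing processing time): Sample 8 Sample 2 Sample 1 Sample 7 Sample 3 Sample 5 Sample 4 Sample 6.
Sample 8: waits 0, runs 0→3
Sample 2: waits 3, runs 3→7
Sample 1: waits 7, runs 7→13
Sample 7: waits 13, runs 13→25
Sample 3: waits 25, runs 25→43
Sample 5: waits 43, runs 43→63
Sample 4: waits 63, runs 63→85
Sample 6: waits 85, runs 85→109
Sum = 0+3+7+13+25+43+63+85 = 239.

239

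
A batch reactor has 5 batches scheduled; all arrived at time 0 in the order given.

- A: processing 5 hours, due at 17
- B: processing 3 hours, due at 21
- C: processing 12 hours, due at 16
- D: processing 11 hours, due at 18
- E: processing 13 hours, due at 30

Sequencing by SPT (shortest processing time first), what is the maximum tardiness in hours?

SPT (increasing processing time): B A D C E.
B: 0→3, due 21, tardiness 0
A: 3→8, due 17, tardiness 0
D: 8→19, due 18, tardiness 1
C: 19→31, due 16, tardiness 15
E: 31→44, due 30, tardiness 14
Maximum = 15.

15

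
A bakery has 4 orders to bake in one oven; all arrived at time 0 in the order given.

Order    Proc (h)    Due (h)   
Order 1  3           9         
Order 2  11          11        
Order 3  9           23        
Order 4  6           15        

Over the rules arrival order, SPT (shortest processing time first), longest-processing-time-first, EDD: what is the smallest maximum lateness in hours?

6

FIFO (arrival order): Order 1 Order 2 Order 3 Order 4.
Order 1: 0→3, due 9, lateness -6
Order 2: 3→14, due 11, lateness 3
Order 3: 14→23, due 23, lateness 0
Order 4: 23→29, due 15, lateness 14
Maximum = 14.
SPT (increasing processing time): Order 1 Order 4 Order 3 Order 2.
Order 1: 0→3, due 9, lateness -6
Order 4: 3→9, due 15, lateness -6
Order 3: 9→18, due 23, lateness -5
Order 2: 18→29, due 11, lateness 18
Maximum = 18.
LPT (decreasing processing time): Order 2 Order 3 Order 4 Order 1.
Order 2: 0→11, due 11, lateness 0
Order 3: 11→20, due 23, lateness -3
Order 4: 20→26, due 15, lateness 11
Order 1: 26→29, due 9, lateness 20
Maximum = 20.
EDD (increasing due date): Order 1 Order 2 Order 4 Order 3.
Order 1: 0→3, due 9, lateness -6
Order 2: 3→14, due 11, lateness 3
Order 4: 14→20, due 15, lateness 5
Order 3: 20→29, due 23, lateness 6
Maximum = 6.
FIFO 14, SPT 18, LPT 20, EDD 6 → minimum 6.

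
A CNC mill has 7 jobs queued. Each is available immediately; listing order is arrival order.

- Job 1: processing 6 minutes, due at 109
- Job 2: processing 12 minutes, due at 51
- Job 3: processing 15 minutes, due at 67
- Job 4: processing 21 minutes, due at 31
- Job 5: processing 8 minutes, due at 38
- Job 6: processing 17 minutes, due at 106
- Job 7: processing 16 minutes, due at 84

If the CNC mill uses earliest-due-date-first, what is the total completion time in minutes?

EDD (increasing due date): Job 4 Job 5 Job 2 Job 3 Job 7 Job 6 Job 1.
Job 4: 0→21
Job 5: 21→29
Job 2: 29→41
Job 3: 41→56
Job 7: 56→72
Job 6: 72→89
Job 1: 89→95
Sum = 21+29+41+56+72+89+95 = 403.

403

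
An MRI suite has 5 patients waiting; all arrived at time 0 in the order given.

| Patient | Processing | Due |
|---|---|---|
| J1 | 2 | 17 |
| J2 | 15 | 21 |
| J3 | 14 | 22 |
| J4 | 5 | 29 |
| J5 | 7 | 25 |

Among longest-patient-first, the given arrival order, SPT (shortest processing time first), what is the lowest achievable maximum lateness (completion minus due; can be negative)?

LPT (decreasing processing time): J2 J3 J5 J4 J1.
J2: 0→15, due 21, lateness -6
J3: 15→29, due 22, lateness 7
J5: 29→36, due 25, lateness 11
J4: 36→41, due 29, lateness 12
J1: 41→43, due 17, lateness 26
Maximum = 26.
FIFO (arrival order): J1 J2 J3 J4 J5.
J1: 0→2, due 17, lateness -15
J2: 2→17, due 21, lateness -4
J3: 17→31, due 22, lateness 9
J4: 31→36, due 29, lateness 7
J5: 36→43, due 25, lateness 18
Maximum = 18.
SPT (increasing processing time): J1 J4 J5 J3 J2.
J1: 0→2, due 17, lateness -15
J4: 2→7, due 29, lateness -22
J5: 7→14, due 25, lateness -11
J3: 14→28, due 22, lateness 6
J2: 28→43, due 21, lateness 22
Maximum = 22.
LPT 26, FIFO 18, SPT 22 → minimum 18.

18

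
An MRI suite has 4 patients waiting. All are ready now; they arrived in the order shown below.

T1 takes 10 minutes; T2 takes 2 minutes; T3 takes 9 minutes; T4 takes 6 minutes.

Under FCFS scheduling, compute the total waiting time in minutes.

FIFO (arrival order): T1 T2 T3 T4.
T1: waits 0, runs 0→10
T2: waits 10, runs 10→12
T3: waits 12, runs 12→21
T4: waits 21, runs 21→27
Sum = 0+10+12+21 = 43.

43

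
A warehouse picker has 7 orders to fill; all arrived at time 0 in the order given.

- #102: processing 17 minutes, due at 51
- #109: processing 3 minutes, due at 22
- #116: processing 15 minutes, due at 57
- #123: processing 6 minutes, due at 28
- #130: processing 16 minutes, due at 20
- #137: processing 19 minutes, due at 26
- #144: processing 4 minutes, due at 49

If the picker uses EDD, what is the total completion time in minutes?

310

EDD (increasing due date): #130 #109 #137 #123 #144 #102 #116.
#130: 0→16
#109: 16→19
#137: 19→38
#123: 38→44
#144: 44→48
#102: 48→65
#116: 65→80
Sum = 16+19+38+44+48+65+80 = 310.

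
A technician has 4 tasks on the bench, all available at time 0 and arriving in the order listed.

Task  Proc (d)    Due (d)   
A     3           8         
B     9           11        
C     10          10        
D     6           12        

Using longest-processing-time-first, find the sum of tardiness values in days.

LPT (decreasing processing time): C B D A.
C: 0→10, due 10, tardiness 0
B: 10→19, due 11, tardiness 8
D: 19→25, due 12, tardiness 13
A: 25→28, due 8, tardiness 20
Sum = 0+8+13+20 = 41.

41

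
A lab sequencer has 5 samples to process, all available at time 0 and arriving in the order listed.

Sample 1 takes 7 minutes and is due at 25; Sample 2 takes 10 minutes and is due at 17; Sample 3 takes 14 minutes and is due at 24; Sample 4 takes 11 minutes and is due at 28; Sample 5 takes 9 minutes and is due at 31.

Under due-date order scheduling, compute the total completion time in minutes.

EDD (increasing due date): Sample 2 Sample 3 Sample 1 Sample 4 Sample 5.
Sample 2: 0→10
Sample 3: 10→24
Sample 1: 24→31
Sample 4: 31→42
Sample 5: 42→51
Sum = 10+24+31+42+51 = 158.

158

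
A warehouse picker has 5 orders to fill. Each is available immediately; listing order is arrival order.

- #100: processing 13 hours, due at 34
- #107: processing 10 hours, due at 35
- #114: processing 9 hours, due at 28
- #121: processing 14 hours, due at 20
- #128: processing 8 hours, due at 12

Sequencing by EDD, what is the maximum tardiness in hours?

EDD (increasing due date): #128 #121 #114 #100 #107.
#128: 0→8, due 12, tardiness 0
#121: 8→22, due 20, tardiness 2
#114: 22→31, due 28, tardiness 3
#100: 31→44, due 34, tardiness 10
#107: 44→54, due 35, tardiness 19
Maximum = 19.

19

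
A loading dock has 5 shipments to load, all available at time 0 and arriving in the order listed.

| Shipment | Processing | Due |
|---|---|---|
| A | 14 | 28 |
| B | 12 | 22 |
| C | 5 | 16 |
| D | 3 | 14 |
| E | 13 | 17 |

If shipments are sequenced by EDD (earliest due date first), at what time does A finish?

EDD (increasing due date): D C E B A.
D: 0→3
C: 3→8
E: 8→21
B: 21→33
A: 33→47

47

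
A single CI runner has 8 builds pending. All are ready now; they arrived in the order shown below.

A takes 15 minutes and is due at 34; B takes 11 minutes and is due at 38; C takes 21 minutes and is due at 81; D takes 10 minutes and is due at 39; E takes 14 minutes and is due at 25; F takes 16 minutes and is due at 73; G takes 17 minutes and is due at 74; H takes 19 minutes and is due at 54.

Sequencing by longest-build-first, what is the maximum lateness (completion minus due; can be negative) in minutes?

84

LPT (decreasing processing time): C H G F A E B D.
C: 0→21, due 81, lateness -60
H: 21→40, due 54, lateness -14
G: 40→57, due 74, lateness -17
F: 57→73, due 73, lateness 0
A: 73→88, due 34, lateness 54
E: 88→102, due 25, lateness 77
B: 102→113, due 38, lateness 75
D: 113→123, due 39, lateness 84
Maximum = 84.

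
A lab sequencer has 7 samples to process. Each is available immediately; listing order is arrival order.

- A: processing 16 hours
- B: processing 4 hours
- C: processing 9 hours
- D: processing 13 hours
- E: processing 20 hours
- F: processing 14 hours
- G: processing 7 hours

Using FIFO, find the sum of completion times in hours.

328

FIFO (arrival order): A B C D E F G.
A: 0→16
B: 16→20
C: 20→29
D: 29→42
E: 42→62
F: 62→76
G: 76→83
Sum = 16+20+29+42+62+76+83 = 328.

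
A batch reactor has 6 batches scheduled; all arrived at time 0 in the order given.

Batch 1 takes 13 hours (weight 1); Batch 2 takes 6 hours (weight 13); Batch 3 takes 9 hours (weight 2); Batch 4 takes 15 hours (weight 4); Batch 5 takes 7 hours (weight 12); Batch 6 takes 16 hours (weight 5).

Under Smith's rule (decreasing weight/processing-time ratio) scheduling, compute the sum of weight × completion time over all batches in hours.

WSPT (decreasing weight/processing-time ratio): Batch 2 Batch 5 Batch 6 Batch 4 Batch 3 Batch 1.
Batch 2: finishes 6, weight 13, w·C = 78
Batch 5: finishes 13, weight 12, w·C = 156
Batch 6: finishes 29, weight 5, w·C = 145
Batch 4: finishes 44, weight 4, w·C = 176
Batch 3: finishes 53, weight 2, w·C = 106
Batch 1: finishes 66, weight 1, w·C = 66
Sum = 78+156+145+176+106+66 = 727.

727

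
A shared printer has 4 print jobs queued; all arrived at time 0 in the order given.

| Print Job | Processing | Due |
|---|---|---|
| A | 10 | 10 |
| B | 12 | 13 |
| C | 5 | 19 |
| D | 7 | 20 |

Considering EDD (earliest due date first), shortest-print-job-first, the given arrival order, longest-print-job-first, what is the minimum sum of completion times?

EDD (increasing due date): A B C D.
A: 0→10
B: 10→22
C: 22→27
D: 27→34
Sum = 10+22+27+34 = 93.
SPT (increasing processing time): C D A B.
C: 0→5
D: 5→12
A: 12→22
B: 22→34
Sum = 5+12+22+34 = 73.
FIFO (arrival order): A B C D.
A: 0→10
B: 10→22
C: 22→27
D: 27→34
Sum = 10+22+27+34 = 93.
LPT (decreasing processing time): B A D C.
B: 0→12
A: 12→22
D: 22→29
C: 29→34
Sum = 12+22+29+34 = 97.
EDD 93, SPT 73, FIFO 93, LPT 97 → minimum 73.

73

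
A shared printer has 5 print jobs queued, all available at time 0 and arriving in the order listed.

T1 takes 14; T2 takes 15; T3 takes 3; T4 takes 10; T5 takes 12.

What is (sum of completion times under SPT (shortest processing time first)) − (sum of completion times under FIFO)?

-37

SPT (increasing processing time): T3 T4 T5 T1 T2.
T3: 0→3
T4: 3→13
T5: 13→25
T1: 25→39
T2: 39→54
Sum = 3+13+25+39+54 = 134.
FIFO (arrival order): T1 T2 T3 T4 T5.
T1: 0→14
T2: 14→29
T3: 29→32
T4: 32→42
T5: 42→54
Sum = 14+29+32+42+54 = 171.
Difference = 134 − 171 = -37.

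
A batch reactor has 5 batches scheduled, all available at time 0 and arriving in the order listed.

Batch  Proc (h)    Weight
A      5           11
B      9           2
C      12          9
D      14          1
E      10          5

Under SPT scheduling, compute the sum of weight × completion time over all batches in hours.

577

SPT (increasing processing time): A B E C D.
A: finishes 5, weight 11, w·C = 55
B: finishes 14, weight 2, w·C = 28
E: finishes 24, weight 5, w·C = 120
C: finishes 36, weight 9, w·C = 324
D: finishes 50, weight 1, w·C = 50
Sum = 55+28+120+324+50 = 577.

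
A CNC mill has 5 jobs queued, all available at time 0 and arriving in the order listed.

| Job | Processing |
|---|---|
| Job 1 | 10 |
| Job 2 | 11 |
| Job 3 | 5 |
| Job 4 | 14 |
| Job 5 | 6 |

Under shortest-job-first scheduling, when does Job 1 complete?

SPT (increasing processing time): Job 3 Job 5 Job 1 Job 2 Job 4.
Job 3: 0→5
Job 5: 5→11
Job 1: 11→21

21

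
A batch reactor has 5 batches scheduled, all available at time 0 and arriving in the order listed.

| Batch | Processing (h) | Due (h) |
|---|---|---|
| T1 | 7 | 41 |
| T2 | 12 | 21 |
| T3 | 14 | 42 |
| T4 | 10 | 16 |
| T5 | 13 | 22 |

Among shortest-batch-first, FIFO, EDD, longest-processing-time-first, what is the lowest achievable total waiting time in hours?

SPT (increasing processing time): T1 T4 T2 T5 T3.
T1: waits 0, runs 0→7
T4: waits 7, runs 7→17
T2: waits 17, runs 17→29
T5: waits 29, runs 29→42
T3: waits 42, runs 42→56
Sum = 0+7+17+29+42 = 95.
FIFO (arrival order): T1 T2 T3 T4 T5.
T1: waits 0, runs 0→7
T2: waits 7, runs 7→19
T3: waits 19, runs 19→33
T4: waits 33, runs 33→43
T5: waits 43, runs 43→56
Sum = 0+7+19+33+43 = 102.
EDD (increasing due date): T4 T2 T5 T1 T3.
T4: waits 0, runs 0→10
T2: waits 10, runs 10→22
T5: waits 22, runs 22→35
T1: waits 35, runs 35→42
T3: waits 42, runs 42→56
Sum = 0+10+22+35+42 = 109.
LPT (decreasing processing time): T3 T5 T2 T4 T1.
T3: waits 0, runs 0→14
T5: waits 14, runs 14→27
T2: waits 27, runs 27→39
T4: waits 39, runs 39→49
T1: waits 49, runs 49→56
Sum = 0+14+27+39+49 = 129.
SPT 95, FIFO 102, EDD 109, LPT 129 → minimum 95.

95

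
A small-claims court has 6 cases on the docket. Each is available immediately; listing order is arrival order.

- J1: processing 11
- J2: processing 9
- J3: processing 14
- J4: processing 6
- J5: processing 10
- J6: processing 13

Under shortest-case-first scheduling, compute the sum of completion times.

SPT (increasing processing time): J4 J2 J5 J1 J6 J3.
J4: 0→6
J2: 6→15
J5: 15→25
J1: 25→36
J6: 36→49
J3: 49→63
Sum = 6+15+25+36+49+63 = 194.

194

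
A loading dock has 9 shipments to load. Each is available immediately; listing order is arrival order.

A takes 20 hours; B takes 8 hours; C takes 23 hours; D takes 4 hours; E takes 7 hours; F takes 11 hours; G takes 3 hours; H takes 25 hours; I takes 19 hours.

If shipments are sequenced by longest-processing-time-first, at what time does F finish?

LPT (decreasing processing time): H C A I F B E D G.
H: 0→25
C: 25→48
A: 48→68
I: 68→87
F: 87→98

98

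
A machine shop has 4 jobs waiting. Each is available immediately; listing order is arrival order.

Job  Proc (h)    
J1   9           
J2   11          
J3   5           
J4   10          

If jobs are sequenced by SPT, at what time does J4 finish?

24

SPT (increasing processing time): J3 J1 J4 J2.
J3: 0→5
J1: 5→14
J4: 14→24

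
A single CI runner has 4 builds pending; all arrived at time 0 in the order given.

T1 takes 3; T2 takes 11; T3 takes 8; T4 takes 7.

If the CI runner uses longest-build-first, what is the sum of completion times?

85

LPT (decreasing processing time): T2 T3 T4 T1.
T2: 0→11
T3: 11→19
T4: 19→26
T1: 26→29
Sum = 11+19+26+29 = 85.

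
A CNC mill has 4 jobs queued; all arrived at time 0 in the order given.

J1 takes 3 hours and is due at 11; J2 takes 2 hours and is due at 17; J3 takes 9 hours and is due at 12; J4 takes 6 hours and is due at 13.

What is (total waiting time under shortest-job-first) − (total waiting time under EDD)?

SPT (increasing processing time): J2 J1 J4 J3.
J2: waits 0, runs 0→2
J1: waits 2, runs 2→5
J4: waits 5, runs 5→11
J3: waits 11, runs 11→20
Sum = 0+2+5+11 = 18.
EDD (increasing due date): J1 J3 J4 J2.
J1: waits 0, runs 0→3
J3: waits 3, runs 3→12
J4: waits 12, runs 12→18
J2: waits 18, runs 18→20
Sum = 0+3+12+18 = 33.
Difference = 18 − 33 = -15.

-15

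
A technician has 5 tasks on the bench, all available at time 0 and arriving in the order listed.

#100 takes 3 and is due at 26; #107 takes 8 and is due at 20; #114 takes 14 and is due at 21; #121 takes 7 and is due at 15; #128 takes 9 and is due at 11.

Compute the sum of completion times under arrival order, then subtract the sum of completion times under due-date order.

FIFO (arrival order): #100 #107 #114 #121 #128.
#100: 0→3
#107: 3→11
#114: 11→25
#121: 25→32
#128: 32→41
Sum = 3+11+25+32+41 = 112.
EDD (increasing due date): #128 #121 #107 #114 #100.
#128: 0→9
#121: 9→16
#107: 16→24
#114: 24→38
#100: 38→41
Sum = 9+16+24+38+41 = 128.
Difference = 112 − 128 = -16.

-16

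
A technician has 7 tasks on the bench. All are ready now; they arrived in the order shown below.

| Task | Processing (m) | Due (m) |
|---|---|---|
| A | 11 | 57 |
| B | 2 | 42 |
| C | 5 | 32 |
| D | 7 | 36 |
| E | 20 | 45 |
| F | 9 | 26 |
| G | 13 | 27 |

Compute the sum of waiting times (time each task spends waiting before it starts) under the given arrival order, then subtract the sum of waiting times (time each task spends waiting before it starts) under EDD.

FIFO (arrival order): A B C D E F G.
A: waits 0, runs 0→11
B: waits 11, runs 11→13
C: waits 13, runs 13→18
D: waits 18, runs 18→25
E: waits 25, runs 25→45
F: waits 45, runs 45→54
G: waits 54, runs 54→67
Sum = 0+11+13+18+25+45+54 = 166.
EDD (increasing due date): F G C D B E A.
F: waits 0, runs 0→9
G: waits 9, runs 9→22
C: waits 22, runs 22→27
D: waits 27, runs 27→34
B: waits 34, runs 34→36
E: waits 36, runs 36→56
A: waits 56, runs 56→67
Sum = 0+9+22+27+34+36+56 = 184.
Difference = 166 − 184 = -18.

-18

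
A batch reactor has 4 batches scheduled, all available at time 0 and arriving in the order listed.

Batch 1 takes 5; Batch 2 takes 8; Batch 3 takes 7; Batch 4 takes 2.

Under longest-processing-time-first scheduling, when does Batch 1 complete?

20

LPT (decreasing processing time): Batch 2 Batch 3 Batch 1 Batch 4.
Batch 2: 0→8
Batch 3: 8→15
Batch 1: 15→20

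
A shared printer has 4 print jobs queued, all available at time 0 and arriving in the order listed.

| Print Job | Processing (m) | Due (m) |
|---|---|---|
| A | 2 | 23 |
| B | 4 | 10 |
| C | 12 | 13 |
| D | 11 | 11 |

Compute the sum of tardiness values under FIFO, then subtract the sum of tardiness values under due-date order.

FIFO (arrival order): A B C D.
A: 0→2, due 23, tardiness 0
B: 2→6, due 10, tardiness 0
C: 6→18, due 13, tardiness 5
D: 18→29, due 11, tardiness 18
Sum = 0+0+5+18 = 23.
EDD (increasing due date): B D C A.
B: 0→4, due 10, tardiness 0
D: 4→15, due 11, tardiness 4
C: 15→27, due 13, tardiness 14
A: 27→29, due 23, tardiness 6
Sum = 0+4+14+6 = 24.
Difference = 23 − 24 = -1.

-1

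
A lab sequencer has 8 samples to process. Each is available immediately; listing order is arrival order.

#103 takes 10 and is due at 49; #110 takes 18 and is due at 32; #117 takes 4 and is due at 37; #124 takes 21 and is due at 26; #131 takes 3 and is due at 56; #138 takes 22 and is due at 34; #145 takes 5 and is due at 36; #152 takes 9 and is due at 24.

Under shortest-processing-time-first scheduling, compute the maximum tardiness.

SPT (increasing processing time): #131 #117 #145 #152 #103 #110 #124 #138.
#131: 0→3, due 56, tardiness 0
#117: 3→7, due 37, tardiness 0
#145: 7→12, due 36, tardiness 0
#152: 12→21, due 24, tardiness 0
#103: 21→31, due 49, tardiness 0
#110: 31→49, due 32, tardiness 17
#124: 49→70, due 26, tardiness 44
#138: 70→92, due 34, tardiness 58
Maximum = 58.

58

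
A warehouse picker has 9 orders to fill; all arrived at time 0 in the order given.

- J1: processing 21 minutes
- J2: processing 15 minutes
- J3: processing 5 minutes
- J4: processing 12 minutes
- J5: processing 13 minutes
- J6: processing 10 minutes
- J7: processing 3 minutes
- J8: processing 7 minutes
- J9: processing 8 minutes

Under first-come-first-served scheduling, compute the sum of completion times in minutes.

FIFO (arrival order): J1 J2 J3 J4 J5 J6 J7 J8 J9.
J1: 0→21
J2: 21→36
J3: 36→41
J4: 41→53
J5: 53→66
J6: 66→76
J7: 76→79
J8: 79→86
J9: 86→94
Sum = 21+36+41+53+66+76+79+86+94 = 552.

552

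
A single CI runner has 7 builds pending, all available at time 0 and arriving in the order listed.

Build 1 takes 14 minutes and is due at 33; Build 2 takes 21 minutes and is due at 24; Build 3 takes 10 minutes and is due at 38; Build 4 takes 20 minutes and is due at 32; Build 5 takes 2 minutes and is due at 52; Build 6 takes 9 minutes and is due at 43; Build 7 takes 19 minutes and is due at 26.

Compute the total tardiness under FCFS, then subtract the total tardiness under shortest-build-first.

FIFO (arrival order): Build 1 Build 2 Build 3 Build 4 Build 5 Build 6 Build 7.
Build 1: 0→14, due 33, tardiness 0
Build 2: 14→35, due 24, tardiness 11
Build 3: 35→45, due 38, tardiness 7
Build 4: 45→65, due 32, tardiness 33
Build 5: 65→67, due 52, tardiness 15
Build 6: 67→76, due 43, tardiness 33
Build 7: 76→95, due 26, tardiness 69
Sum = 0+11+7+33+15+33+69 = 168.
SPT (increasing processing time): Build 5 Build 6 Build 3 Build 1 Build 7 Build 4 Build 2.
Build 5: 0→2, due 52, tardiness 0
Build 6: 2→11, due 43, tardiness 0
Build 3: 11→21, due 38, tardiness 0
Build 1: 21→35, due 33, tardiness 2
Build 7: 35→54, due 26, tardiness 28
Build 4: 54→74, due 32, tardiness 42
Build 2: 74→95, due 24, tardiness 71
Sum = 0+0+0+2+28+42+71 = 143.
Difference = 168 − 143 = 25.

25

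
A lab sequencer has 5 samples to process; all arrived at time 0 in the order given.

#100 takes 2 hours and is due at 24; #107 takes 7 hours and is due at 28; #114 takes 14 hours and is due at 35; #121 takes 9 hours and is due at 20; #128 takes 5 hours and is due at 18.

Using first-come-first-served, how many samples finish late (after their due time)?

FIFO (arrival order): #100 #107 #114 #121 #128.
#100: 0→2, due 24, tardiness 0
#107: 2→9, due 28, tardiness 0
#114: 9→23, due 35, tardiness 0
#121: 23→32, due 20, tardiness 12
#128: 32→37, due 18, tardiness 19
Late samples: 2.

2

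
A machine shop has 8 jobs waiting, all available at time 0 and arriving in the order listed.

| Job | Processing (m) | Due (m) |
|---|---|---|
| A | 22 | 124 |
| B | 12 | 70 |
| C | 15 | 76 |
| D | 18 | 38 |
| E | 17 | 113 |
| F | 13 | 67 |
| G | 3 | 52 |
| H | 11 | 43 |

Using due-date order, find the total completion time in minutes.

EDD (increasing due date): D H G F B C E A.
D: 0→18
H: 18→29
G: 29→32
F: 32→45
B: 45→57
C: 57→72
E: 72→89
A: 89→111
Sum = 18+29+32+45+57+72+89+111 = 453.

453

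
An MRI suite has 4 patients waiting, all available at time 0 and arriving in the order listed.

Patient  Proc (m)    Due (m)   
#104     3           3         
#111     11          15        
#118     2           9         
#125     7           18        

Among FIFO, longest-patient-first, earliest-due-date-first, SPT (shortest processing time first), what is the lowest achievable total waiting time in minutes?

19

FIFO (arrival order): #104 #111 #118 #125.
#104: waits 0, runs 0→3
#111: waits 3, runs 3→14
#118: waits 14, runs 14→16
#125: waits 16, runs 16→23
Sum = 0+3+14+16 = 33.
LPT (decreasing processing time): #111 #125 #104 #118.
#111: waits 0, runs 0→11
#125: waits 11, runs 11→18
#104: waits 18, runs 18→21
#118: waits 21, runs 21→23
Sum = 0+11+18+21 = 50.
EDD (increasing due date): #104 #118 #111 #125.
#104: waits 0, runs 0→3
#118: waits 3, runs 3→5
#111: waits 5, runs 5→16
#125: waits 16, runs 16→23
Sum = 0+3+5+16 = 24.
SPT (increasing processing time): #118 #104 #125 #111.
#118: waits 0, runs 0→2
#104: waits 2, runs 2→5
#125: waits 5, runs 5→12
#111: waits 12, runs 12→23
Sum = 0+2+5+12 = 19.
FIFO 33, LPT 50, EDD 24, SPT 19 → minimum 19.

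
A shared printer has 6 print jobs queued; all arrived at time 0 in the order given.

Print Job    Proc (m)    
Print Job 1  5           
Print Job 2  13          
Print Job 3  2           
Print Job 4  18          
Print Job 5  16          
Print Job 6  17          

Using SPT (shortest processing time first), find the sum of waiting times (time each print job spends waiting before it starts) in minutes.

118

SPT (increasing processing time): Print Job 3 Print Job 1 Print Job 2 Print Job 5 Print Job 6 Print Job 4.
Print Job 3: waits 0, runs 0→2
Print Job 1: waits 2, runs 2→7
Print Job 2: waits 7, runs 7→20
Print Job 5: waits 20, runs 20→36
Print Job 6: waits 36, runs 36→53
Print Job 4: waits 53, runs 53→71
Sum = 0+2+7+20+36+53 = 118.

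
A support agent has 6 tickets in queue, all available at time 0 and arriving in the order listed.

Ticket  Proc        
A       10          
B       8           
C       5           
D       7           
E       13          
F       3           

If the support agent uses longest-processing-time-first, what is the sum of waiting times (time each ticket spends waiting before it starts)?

148

LPT (decreasing processing time): E A B D C F.
E: waits 0, runs 0→13
A: waits 13, runs 13→23
B: waits 23, runs 23→31
D: waits 31, runs 31→38
C: waits 38, runs 38→43
F: waits 43, runs 43→46
Sum = 0+13+23+31+38+43 = 148.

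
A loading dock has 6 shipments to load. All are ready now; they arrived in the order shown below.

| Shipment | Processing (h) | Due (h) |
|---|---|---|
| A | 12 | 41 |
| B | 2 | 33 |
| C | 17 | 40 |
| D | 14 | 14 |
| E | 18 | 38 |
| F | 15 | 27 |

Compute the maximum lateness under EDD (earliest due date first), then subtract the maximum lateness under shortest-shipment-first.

EDD (increasing due date): D F B E C A.
D: 0→14, due 14, lateness 0
F: 14→29, due 27, lateness 2
B: 29→31, due 33, lateness -2
E: 31→49, due 38, lateness 11
C: 49→66, due 40, lateness 26
A: 66→78, due 41, lateness 37
Maximum = 37.
SPT (increasing processing time): B A D F C E.
B: 0→2, due 33, lateness -31
A: 2→14, due 41, lateness -27
D: 14→28, due 14, lateness 14
F: 28→43, due 27, lateness 16
C: 43→60, due 40, lateness 20
E: 60→78, due 38, lateness 40
Maximum = 40.
Difference = 37 − 40 = -3.

-3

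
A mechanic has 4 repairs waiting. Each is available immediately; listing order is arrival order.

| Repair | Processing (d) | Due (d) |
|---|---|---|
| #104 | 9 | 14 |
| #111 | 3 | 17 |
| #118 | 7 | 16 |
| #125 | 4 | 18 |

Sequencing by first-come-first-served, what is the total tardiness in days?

FIFO (arrival order): #104 #111 #118 #125.
#104: 0→9, due 14, tardiness 0
#111: 9→12, due 17, tardiness 0
#118: 12→19, due 16, tardiness 3
#125: 19→23, due 18, tardiness 5
Sum = 0+0+3+5 = 8.

8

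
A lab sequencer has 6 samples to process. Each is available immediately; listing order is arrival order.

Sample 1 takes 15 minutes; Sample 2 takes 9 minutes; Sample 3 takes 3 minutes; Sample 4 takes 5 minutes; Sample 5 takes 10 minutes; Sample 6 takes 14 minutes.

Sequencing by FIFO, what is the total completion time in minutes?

FIFO (arrival order): Sample 1 Sample 2 Sample 3 Sample 4 Sample 5 Sample 6.
Sample 1: 0→15
Sample 2: 15→24
Sample 3: 24→27
Sample 4: 27→32
Sample 5: 32→42
Sample 6: 42→56
Sum = 15+24+27+32+42+56 = 196.

196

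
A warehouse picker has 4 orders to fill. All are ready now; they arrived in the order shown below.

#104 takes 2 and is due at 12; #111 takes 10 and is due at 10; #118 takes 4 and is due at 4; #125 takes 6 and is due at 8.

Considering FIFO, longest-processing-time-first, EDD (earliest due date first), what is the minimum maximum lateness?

10

FIFO (arrival order): #104 #111 #118 #125.
#104: 0→2, due 12, lateness -10
#111: 2→12, due 10, lateness 2
#118: 12→16, due 4, lateness 12
#125: 16→22, due 8, lateness 14
Maximum = 14.
LPT (decreasing processing time): #111 #125 #118 #104.
#111: 0→10, due 10, lateness 0
#125: 10→16, due 8, lateness 8
#118: 16→20, due 4, lateness 16
#104: 20→22, due 12, lateness 10
Maximum = 16.
EDD (increasing due date): #118 #125 #111 #104.
#118: 0→4, due 4, lateness 0
#125: 4→10, due 8, lateness 2
#111: 10→20, due 10, lateness 10
#104: 20→22, due 12, lateness 10
Maximum = 10.
FIFO 14, LPT 16, EDD 10 → minimum 10.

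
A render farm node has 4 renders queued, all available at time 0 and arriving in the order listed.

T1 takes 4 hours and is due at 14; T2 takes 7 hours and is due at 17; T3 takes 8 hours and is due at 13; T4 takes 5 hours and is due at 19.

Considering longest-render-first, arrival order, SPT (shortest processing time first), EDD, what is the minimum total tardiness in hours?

LPT (decreasing processing time): T3 T2 T4 T1.
T3: 0→8, due 13, tardiness 0
T2: 8→15, due 17, tardiness 0
T4: 15→20, due 19, tardiness 1
T1: 20→24, due 14, tardiness 10
Sum = 0+0+1+10 = 11.
FIFO (arrival order): T1 T2 T3 T4.
T1: 0→4, due 14, tardiness 0
T2: 4→11, due 17, tardiness 0
T3: 11→19, due 13, tardiness 6
T4: 19→24, due 19, tardiness 5
Sum = 0+0+6+5 = 11.
SPT (increasing processing time): T1 T4 T2 T3.
T1: 0→4, due 14, tardiness 0
T4: 4→9, due 19, tardiness 0
T2: 9→16, due 17, tardiness 0
T3: 16→24, due 13, tardiness 11
Sum = 0+0+0+11 = 11.
EDD (increasing due date): T3 T1 T2 T4.
T3: 0→8, due 13, tardiness 0
T1: 8→12, due 14, tardiness 0
T2: 12→19, due 17, tardiness 2
T4: 19→24, due 19, tardiness 5
Sum = 0+0+2+5 = 7.
LPT 11, FIFO 11, SPT 11, EDD 7 → minimum 7.

7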